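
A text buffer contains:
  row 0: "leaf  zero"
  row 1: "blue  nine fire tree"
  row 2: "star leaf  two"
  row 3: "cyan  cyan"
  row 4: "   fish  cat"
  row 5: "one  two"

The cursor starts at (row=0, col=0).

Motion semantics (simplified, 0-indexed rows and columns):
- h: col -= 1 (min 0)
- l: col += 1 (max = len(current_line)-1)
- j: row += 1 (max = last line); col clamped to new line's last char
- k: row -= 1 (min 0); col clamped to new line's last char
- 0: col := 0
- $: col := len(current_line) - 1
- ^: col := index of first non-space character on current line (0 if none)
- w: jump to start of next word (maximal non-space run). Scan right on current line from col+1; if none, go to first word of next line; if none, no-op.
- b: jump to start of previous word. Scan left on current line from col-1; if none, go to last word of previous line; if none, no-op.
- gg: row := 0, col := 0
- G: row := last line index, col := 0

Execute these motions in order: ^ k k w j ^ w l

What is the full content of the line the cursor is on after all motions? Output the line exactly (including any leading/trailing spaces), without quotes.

Answer: blue  nine fire tree

Derivation:
After 1 (^): row=0 col=0 char='l'
After 2 (k): row=0 col=0 char='l'
After 3 (k): row=0 col=0 char='l'
After 4 (w): row=0 col=6 char='z'
After 5 (j): row=1 col=6 char='n'
After 6 (^): row=1 col=0 char='b'
After 7 (w): row=1 col=6 char='n'
After 8 (l): row=1 col=7 char='i'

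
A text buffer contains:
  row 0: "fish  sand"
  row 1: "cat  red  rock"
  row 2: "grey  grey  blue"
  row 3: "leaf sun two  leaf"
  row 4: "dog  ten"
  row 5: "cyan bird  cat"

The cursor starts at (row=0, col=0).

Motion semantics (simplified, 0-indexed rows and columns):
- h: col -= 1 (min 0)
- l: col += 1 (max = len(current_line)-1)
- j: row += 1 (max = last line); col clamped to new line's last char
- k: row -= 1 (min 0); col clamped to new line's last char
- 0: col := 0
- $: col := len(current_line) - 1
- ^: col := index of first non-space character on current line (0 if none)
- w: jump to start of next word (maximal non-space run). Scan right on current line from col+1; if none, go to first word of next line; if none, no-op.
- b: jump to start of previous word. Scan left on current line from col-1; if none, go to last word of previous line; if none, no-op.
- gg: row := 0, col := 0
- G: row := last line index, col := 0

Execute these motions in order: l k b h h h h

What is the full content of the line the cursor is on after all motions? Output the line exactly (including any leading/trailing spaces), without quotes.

After 1 (l): row=0 col=1 char='i'
After 2 (k): row=0 col=1 char='i'
After 3 (b): row=0 col=0 char='f'
After 4 (h): row=0 col=0 char='f'
After 5 (h): row=0 col=0 char='f'
After 6 (h): row=0 col=0 char='f'
After 7 (h): row=0 col=0 char='f'

Answer: fish  sand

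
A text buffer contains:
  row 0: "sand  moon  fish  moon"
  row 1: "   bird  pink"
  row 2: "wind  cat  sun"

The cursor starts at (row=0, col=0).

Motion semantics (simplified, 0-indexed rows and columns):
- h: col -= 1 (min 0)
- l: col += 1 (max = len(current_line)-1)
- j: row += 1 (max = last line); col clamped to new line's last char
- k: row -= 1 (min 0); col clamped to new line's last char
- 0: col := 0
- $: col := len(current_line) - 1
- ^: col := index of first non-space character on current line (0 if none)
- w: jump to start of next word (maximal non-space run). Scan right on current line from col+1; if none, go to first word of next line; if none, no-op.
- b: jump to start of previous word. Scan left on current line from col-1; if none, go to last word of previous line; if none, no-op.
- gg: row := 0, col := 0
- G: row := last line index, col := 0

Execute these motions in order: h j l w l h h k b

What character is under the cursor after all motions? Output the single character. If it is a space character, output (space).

After 1 (h): row=0 col=0 char='s'
After 2 (j): row=1 col=0 char='_'
After 3 (l): row=1 col=1 char='_'
After 4 (w): row=1 col=3 char='b'
After 5 (l): row=1 col=4 char='i'
After 6 (h): row=1 col=3 char='b'
After 7 (h): row=1 col=2 char='_'
After 8 (k): row=0 col=2 char='n'
After 9 (b): row=0 col=0 char='s'

Answer: s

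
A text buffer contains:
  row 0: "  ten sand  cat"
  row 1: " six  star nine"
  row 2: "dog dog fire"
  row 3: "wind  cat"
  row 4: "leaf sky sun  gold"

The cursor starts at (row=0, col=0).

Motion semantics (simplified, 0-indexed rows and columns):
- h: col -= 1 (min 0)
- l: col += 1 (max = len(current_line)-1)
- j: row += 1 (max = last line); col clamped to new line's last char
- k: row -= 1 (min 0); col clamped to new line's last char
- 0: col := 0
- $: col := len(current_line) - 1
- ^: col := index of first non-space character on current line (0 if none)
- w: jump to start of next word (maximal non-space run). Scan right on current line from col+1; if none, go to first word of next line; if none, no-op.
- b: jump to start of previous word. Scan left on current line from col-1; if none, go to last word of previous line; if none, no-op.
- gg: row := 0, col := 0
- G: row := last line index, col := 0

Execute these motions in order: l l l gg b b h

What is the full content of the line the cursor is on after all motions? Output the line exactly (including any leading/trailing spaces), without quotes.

Answer:   ten sand  cat

Derivation:
After 1 (l): row=0 col=1 char='_'
After 2 (l): row=0 col=2 char='t'
After 3 (l): row=0 col=3 char='e'
After 4 (gg): row=0 col=0 char='_'
After 5 (b): row=0 col=0 char='_'
After 6 (b): row=0 col=0 char='_'
After 7 (h): row=0 col=0 char='_'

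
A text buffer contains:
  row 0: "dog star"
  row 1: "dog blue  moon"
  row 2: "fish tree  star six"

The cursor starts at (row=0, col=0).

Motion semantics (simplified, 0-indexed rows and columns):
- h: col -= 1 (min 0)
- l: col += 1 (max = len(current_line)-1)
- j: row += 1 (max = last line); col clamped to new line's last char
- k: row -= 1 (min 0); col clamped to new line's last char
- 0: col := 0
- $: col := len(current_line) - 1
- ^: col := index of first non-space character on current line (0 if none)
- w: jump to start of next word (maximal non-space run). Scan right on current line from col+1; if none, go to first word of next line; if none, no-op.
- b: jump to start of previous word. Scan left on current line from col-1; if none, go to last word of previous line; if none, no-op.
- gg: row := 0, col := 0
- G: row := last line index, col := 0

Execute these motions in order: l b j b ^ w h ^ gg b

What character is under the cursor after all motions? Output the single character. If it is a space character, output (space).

After 1 (l): row=0 col=1 char='o'
After 2 (b): row=0 col=0 char='d'
After 3 (j): row=1 col=0 char='d'
After 4 (b): row=0 col=4 char='s'
After 5 (^): row=0 col=0 char='d'
After 6 (w): row=0 col=4 char='s'
After 7 (h): row=0 col=3 char='_'
After 8 (^): row=0 col=0 char='d'
After 9 (gg): row=0 col=0 char='d'
After 10 (b): row=0 col=0 char='d'

Answer: d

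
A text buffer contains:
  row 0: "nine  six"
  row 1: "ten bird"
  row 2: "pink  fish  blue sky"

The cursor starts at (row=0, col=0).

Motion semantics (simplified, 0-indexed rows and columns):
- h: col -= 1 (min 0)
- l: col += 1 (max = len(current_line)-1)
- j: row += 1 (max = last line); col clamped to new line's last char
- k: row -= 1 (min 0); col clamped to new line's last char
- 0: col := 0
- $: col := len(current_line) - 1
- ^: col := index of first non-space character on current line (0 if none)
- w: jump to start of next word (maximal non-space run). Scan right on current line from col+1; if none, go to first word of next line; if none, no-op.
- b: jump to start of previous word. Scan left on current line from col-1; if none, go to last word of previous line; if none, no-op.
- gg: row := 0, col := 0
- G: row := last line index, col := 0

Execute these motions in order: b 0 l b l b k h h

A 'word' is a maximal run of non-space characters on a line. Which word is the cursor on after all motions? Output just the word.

Answer: nine

Derivation:
After 1 (b): row=0 col=0 char='n'
After 2 (0): row=0 col=0 char='n'
After 3 (l): row=0 col=1 char='i'
After 4 (b): row=0 col=0 char='n'
After 5 (l): row=0 col=1 char='i'
After 6 (b): row=0 col=0 char='n'
After 7 (k): row=0 col=0 char='n'
After 8 (h): row=0 col=0 char='n'
After 9 (h): row=0 col=0 char='n'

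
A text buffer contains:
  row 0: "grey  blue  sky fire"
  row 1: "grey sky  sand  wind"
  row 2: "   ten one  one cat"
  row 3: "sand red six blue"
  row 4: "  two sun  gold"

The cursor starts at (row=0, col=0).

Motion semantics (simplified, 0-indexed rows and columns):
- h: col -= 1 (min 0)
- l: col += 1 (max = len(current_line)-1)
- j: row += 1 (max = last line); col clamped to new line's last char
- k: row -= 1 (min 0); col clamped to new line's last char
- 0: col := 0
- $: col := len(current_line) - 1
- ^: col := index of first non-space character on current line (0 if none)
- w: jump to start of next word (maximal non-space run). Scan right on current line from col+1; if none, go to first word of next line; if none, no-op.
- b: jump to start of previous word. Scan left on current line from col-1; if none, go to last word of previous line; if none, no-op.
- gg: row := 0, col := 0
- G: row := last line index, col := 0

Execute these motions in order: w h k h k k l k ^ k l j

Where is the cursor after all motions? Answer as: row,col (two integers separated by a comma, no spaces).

After 1 (w): row=0 col=6 char='b'
After 2 (h): row=0 col=5 char='_'
After 3 (k): row=0 col=5 char='_'
After 4 (h): row=0 col=4 char='_'
After 5 (k): row=0 col=4 char='_'
After 6 (k): row=0 col=4 char='_'
After 7 (l): row=0 col=5 char='_'
After 8 (k): row=0 col=5 char='_'
After 9 (^): row=0 col=0 char='g'
After 10 (k): row=0 col=0 char='g'
After 11 (l): row=0 col=1 char='r'
After 12 (j): row=1 col=1 char='r'

Answer: 1,1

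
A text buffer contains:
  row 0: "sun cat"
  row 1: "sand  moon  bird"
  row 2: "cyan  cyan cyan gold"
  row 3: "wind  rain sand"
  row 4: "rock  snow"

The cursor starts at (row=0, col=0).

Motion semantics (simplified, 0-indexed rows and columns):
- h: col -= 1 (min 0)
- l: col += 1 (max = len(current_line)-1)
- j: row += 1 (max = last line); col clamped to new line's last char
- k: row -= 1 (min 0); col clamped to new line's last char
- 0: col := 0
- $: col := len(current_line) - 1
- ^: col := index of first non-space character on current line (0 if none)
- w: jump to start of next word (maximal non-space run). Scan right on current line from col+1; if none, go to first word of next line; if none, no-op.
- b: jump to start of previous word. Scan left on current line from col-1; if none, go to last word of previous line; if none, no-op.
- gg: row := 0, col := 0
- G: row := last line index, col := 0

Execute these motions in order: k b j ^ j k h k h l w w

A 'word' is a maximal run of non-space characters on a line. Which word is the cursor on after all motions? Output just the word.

Answer: sand

Derivation:
After 1 (k): row=0 col=0 char='s'
After 2 (b): row=0 col=0 char='s'
After 3 (j): row=1 col=0 char='s'
After 4 (^): row=1 col=0 char='s'
After 5 (j): row=2 col=0 char='c'
After 6 (k): row=1 col=0 char='s'
After 7 (h): row=1 col=0 char='s'
After 8 (k): row=0 col=0 char='s'
After 9 (h): row=0 col=0 char='s'
After 10 (l): row=0 col=1 char='u'
After 11 (w): row=0 col=4 char='c'
After 12 (w): row=1 col=0 char='s'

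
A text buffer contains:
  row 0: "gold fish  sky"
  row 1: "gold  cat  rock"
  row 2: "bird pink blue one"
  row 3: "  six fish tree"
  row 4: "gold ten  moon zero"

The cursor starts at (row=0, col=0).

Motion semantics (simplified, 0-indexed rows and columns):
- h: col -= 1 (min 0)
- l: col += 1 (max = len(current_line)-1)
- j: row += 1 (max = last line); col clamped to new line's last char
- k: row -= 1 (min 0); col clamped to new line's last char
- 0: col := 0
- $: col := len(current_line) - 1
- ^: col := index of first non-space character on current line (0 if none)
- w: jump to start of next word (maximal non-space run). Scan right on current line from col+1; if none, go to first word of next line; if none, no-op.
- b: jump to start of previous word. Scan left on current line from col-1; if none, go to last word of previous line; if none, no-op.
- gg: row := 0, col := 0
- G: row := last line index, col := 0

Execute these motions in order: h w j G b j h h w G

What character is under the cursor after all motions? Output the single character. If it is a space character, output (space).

Answer: g

Derivation:
After 1 (h): row=0 col=0 char='g'
After 2 (w): row=0 col=5 char='f'
After 3 (j): row=1 col=5 char='_'
After 4 (G): row=4 col=0 char='g'
After 5 (b): row=3 col=11 char='t'
After 6 (j): row=4 col=11 char='o'
After 7 (h): row=4 col=10 char='m'
After 8 (h): row=4 col=9 char='_'
After 9 (w): row=4 col=10 char='m'
After 10 (G): row=4 col=0 char='g'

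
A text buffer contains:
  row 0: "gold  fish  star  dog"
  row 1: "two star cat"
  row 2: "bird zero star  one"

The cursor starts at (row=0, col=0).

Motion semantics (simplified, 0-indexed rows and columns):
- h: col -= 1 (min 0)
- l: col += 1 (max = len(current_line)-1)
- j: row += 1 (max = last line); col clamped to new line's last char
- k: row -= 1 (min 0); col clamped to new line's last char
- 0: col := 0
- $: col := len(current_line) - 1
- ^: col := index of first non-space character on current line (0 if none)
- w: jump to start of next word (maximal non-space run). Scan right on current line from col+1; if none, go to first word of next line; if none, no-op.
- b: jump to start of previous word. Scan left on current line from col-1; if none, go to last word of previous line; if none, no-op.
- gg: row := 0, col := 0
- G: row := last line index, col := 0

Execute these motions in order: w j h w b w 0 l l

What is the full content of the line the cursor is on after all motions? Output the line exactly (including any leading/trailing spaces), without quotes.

After 1 (w): row=0 col=6 char='f'
After 2 (j): row=1 col=6 char='a'
After 3 (h): row=1 col=5 char='t'
After 4 (w): row=1 col=9 char='c'
After 5 (b): row=1 col=4 char='s'
After 6 (w): row=1 col=9 char='c'
After 7 (0): row=1 col=0 char='t'
After 8 (l): row=1 col=1 char='w'
After 9 (l): row=1 col=2 char='o'

Answer: two star cat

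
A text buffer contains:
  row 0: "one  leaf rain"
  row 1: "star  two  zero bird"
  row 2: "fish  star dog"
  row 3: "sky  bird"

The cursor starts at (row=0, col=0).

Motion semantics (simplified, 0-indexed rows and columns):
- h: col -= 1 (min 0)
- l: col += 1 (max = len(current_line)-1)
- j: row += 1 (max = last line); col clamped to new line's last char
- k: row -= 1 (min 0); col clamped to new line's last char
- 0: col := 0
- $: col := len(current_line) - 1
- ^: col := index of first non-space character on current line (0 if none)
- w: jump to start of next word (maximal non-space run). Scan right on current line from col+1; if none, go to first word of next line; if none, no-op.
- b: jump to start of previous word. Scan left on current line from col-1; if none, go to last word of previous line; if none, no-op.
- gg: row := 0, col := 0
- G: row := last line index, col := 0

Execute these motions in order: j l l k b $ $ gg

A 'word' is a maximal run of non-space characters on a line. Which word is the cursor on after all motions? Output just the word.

After 1 (j): row=1 col=0 char='s'
After 2 (l): row=1 col=1 char='t'
After 3 (l): row=1 col=2 char='a'
After 4 (k): row=0 col=2 char='e'
After 5 (b): row=0 col=0 char='o'
After 6 ($): row=0 col=13 char='n'
After 7 ($): row=0 col=13 char='n'
After 8 (gg): row=0 col=0 char='o'

Answer: one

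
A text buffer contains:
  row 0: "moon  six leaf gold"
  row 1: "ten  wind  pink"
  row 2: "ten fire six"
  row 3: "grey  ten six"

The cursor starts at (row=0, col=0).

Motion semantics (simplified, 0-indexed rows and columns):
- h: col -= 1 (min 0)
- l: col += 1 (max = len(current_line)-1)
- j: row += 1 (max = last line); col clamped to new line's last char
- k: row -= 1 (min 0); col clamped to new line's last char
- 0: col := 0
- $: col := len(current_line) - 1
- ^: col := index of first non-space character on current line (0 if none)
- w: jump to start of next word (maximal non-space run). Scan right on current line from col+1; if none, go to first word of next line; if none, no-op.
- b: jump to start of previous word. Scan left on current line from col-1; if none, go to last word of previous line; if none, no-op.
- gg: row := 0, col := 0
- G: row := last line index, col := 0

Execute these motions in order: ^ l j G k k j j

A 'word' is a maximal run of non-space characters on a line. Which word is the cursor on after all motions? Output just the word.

Answer: grey

Derivation:
After 1 (^): row=0 col=0 char='m'
After 2 (l): row=0 col=1 char='o'
After 3 (j): row=1 col=1 char='e'
After 4 (G): row=3 col=0 char='g'
After 5 (k): row=2 col=0 char='t'
After 6 (k): row=1 col=0 char='t'
After 7 (j): row=2 col=0 char='t'
After 8 (j): row=3 col=0 char='g'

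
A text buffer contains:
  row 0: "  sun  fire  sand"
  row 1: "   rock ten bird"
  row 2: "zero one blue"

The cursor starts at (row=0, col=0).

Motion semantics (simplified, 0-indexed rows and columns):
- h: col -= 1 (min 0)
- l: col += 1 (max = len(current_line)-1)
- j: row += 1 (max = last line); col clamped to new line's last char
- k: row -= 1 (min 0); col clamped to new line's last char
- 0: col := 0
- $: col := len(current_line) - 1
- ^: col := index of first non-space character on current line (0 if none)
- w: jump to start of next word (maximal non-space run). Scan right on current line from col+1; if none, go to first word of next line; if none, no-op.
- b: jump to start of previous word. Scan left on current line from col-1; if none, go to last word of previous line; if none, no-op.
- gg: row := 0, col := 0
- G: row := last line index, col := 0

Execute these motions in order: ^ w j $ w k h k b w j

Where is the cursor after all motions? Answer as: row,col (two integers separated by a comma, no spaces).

After 1 (^): row=0 col=2 char='s'
After 2 (w): row=0 col=7 char='f'
After 3 (j): row=1 col=7 char='_'
After 4 ($): row=1 col=15 char='d'
After 5 (w): row=2 col=0 char='z'
After 6 (k): row=1 col=0 char='_'
After 7 (h): row=1 col=0 char='_'
After 8 (k): row=0 col=0 char='_'
After 9 (b): row=0 col=0 char='_'
After 10 (w): row=0 col=2 char='s'
After 11 (j): row=1 col=2 char='_'

Answer: 1,2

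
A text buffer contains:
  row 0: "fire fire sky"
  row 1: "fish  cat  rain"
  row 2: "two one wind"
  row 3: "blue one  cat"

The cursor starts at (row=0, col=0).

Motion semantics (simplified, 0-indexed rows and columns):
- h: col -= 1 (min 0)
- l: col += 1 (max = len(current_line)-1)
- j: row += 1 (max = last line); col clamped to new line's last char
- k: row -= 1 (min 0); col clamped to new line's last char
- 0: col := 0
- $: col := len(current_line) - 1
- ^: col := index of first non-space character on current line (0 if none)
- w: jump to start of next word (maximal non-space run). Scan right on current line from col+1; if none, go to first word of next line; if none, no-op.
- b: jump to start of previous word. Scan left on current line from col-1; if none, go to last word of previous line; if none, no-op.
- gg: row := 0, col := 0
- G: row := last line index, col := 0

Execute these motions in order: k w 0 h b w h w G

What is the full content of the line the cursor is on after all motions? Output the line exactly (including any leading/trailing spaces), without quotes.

After 1 (k): row=0 col=0 char='f'
After 2 (w): row=0 col=5 char='f'
After 3 (0): row=0 col=0 char='f'
After 4 (h): row=0 col=0 char='f'
After 5 (b): row=0 col=0 char='f'
After 6 (w): row=0 col=5 char='f'
After 7 (h): row=0 col=4 char='_'
After 8 (w): row=0 col=5 char='f'
After 9 (G): row=3 col=0 char='b'

Answer: blue one  cat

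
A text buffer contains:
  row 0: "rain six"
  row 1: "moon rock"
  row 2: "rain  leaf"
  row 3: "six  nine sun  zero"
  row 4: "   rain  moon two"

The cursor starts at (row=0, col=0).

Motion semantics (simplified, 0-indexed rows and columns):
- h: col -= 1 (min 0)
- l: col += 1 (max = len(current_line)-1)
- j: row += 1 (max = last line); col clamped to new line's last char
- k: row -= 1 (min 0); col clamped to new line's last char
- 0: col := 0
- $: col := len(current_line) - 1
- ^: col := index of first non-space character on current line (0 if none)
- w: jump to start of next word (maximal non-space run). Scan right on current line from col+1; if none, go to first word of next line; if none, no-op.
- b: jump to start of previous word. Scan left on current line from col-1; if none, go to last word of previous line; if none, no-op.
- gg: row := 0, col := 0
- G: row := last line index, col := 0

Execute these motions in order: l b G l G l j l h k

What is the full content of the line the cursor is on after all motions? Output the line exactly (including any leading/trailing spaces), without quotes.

Answer: six  nine sun  zero

Derivation:
After 1 (l): row=0 col=1 char='a'
After 2 (b): row=0 col=0 char='r'
After 3 (G): row=4 col=0 char='_'
After 4 (l): row=4 col=1 char='_'
After 5 (G): row=4 col=0 char='_'
After 6 (l): row=4 col=1 char='_'
After 7 (j): row=4 col=1 char='_'
After 8 (l): row=4 col=2 char='_'
After 9 (h): row=4 col=1 char='_'
After 10 (k): row=3 col=1 char='i'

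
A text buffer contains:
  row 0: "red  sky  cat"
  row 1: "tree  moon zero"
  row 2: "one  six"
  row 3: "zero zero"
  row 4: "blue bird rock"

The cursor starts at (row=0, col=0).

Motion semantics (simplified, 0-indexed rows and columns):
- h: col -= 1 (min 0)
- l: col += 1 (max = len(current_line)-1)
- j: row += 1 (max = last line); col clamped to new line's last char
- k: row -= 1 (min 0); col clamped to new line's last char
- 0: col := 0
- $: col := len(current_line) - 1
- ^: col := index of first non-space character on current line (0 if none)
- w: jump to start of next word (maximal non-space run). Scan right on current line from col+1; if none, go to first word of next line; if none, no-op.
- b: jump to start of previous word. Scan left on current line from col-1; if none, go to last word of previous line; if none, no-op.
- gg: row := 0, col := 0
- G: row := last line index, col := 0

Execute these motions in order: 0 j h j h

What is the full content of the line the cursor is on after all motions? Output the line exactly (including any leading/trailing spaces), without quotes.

After 1 (0): row=0 col=0 char='r'
After 2 (j): row=1 col=0 char='t'
After 3 (h): row=1 col=0 char='t'
After 4 (j): row=2 col=0 char='o'
After 5 (h): row=2 col=0 char='o'

Answer: one  six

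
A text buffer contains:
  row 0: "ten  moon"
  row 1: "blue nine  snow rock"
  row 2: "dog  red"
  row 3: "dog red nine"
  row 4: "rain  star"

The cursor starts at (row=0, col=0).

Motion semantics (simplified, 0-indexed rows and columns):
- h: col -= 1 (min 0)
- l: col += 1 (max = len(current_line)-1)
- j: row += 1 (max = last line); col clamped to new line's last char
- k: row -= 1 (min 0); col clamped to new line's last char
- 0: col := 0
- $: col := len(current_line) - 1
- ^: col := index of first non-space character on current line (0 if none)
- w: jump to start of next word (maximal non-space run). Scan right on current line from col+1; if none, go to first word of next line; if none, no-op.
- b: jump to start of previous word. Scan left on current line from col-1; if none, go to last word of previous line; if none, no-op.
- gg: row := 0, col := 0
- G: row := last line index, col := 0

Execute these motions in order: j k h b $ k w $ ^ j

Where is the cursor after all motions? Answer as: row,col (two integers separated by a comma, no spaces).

Answer: 2,0

Derivation:
After 1 (j): row=1 col=0 char='b'
After 2 (k): row=0 col=0 char='t'
After 3 (h): row=0 col=0 char='t'
After 4 (b): row=0 col=0 char='t'
After 5 ($): row=0 col=8 char='n'
After 6 (k): row=0 col=8 char='n'
After 7 (w): row=1 col=0 char='b'
After 8 ($): row=1 col=19 char='k'
After 9 (^): row=1 col=0 char='b'
After 10 (j): row=2 col=0 char='d'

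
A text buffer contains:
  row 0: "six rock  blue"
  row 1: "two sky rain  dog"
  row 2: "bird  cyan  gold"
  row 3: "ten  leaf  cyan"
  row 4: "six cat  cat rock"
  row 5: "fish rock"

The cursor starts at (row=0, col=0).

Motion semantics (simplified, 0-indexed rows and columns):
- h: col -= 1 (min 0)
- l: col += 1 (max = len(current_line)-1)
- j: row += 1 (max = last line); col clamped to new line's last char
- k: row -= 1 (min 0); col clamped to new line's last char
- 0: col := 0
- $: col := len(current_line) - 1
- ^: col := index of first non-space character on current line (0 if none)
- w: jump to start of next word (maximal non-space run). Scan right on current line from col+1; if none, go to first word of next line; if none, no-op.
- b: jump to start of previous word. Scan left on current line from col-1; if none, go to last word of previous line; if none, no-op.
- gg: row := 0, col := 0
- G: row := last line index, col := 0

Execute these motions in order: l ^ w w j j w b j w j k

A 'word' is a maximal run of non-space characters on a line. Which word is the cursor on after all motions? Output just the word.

After 1 (l): row=0 col=1 char='i'
After 2 (^): row=0 col=0 char='s'
After 3 (w): row=0 col=4 char='r'
After 4 (w): row=0 col=10 char='b'
After 5 (j): row=1 col=10 char='i'
After 6 (j): row=2 col=10 char='_'
After 7 (w): row=2 col=12 char='g'
After 8 (b): row=2 col=6 char='c'
After 9 (j): row=3 col=6 char='e'
After 10 (w): row=3 col=11 char='c'
After 11 (j): row=4 col=11 char='t'
After 12 (k): row=3 col=11 char='c'

Answer: cyan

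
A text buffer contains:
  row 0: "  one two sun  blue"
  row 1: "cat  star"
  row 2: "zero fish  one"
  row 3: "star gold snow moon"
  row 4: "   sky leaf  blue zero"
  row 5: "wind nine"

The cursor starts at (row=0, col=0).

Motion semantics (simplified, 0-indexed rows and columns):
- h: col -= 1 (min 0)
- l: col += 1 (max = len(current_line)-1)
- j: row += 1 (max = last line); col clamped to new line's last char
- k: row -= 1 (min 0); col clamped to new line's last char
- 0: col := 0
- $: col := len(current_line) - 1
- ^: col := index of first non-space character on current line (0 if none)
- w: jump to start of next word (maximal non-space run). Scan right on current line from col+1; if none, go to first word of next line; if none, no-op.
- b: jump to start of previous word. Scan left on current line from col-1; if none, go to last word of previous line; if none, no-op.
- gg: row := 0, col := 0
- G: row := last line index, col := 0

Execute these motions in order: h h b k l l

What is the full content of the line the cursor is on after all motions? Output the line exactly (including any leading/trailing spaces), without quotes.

After 1 (h): row=0 col=0 char='_'
After 2 (h): row=0 col=0 char='_'
After 3 (b): row=0 col=0 char='_'
After 4 (k): row=0 col=0 char='_'
After 5 (l): row=0 col=1 char='_'
After 6 (l): row=0 col=2 char='o'

Answer:   one two sun  blue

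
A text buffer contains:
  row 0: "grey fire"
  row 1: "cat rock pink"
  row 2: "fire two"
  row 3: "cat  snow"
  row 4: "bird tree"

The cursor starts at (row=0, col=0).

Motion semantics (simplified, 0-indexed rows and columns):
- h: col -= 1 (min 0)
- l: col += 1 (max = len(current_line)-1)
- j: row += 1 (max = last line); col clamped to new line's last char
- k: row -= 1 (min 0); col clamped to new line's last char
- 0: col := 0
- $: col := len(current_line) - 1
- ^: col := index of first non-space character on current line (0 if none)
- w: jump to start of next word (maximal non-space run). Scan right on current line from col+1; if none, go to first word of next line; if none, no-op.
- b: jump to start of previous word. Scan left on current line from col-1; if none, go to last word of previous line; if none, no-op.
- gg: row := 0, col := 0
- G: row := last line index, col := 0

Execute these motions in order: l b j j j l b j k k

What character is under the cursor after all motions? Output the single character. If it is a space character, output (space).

After 1 (l): row=0 col=1 char='r'
After 2 (b): row=0 col=0 char='g'
After 3 (j): row=1 col=0 char='c'
After 4 (j): row=2 col=0 char='f'
After 5 (j): row=3 col=0 char='c'
After 6 (l): row=3 col=1 char='a'
After 7 (b): row=3 col=0 char='c'
After 8 (j): row=4 col=0 char='b'
After 9 (k): row=3 col=0 char='c'
After 10 (k): row=2 col=0 char='f'

Answer: f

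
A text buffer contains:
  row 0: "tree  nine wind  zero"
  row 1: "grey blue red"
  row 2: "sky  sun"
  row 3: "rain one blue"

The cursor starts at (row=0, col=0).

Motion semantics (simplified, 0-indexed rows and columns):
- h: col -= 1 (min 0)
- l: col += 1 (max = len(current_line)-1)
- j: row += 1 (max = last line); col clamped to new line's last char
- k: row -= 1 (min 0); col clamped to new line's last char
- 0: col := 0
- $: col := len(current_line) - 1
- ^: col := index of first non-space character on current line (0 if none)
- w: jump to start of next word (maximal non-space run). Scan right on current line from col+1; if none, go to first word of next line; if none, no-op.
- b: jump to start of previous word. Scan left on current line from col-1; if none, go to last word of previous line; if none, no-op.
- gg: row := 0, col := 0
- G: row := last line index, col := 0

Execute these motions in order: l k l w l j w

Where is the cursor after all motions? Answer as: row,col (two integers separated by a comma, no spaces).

After 1 (l): row=0 col=1 char='r'
After 2 (k): row=0 col=1 char='r'
After 3 (l): row=0 col=2 char='e'
After 4 (w): row=0 col=6 char='n'
After 5 (l): row=0 col=7 char='i'
After 6 (j): row=1 col=7 char='u'
After 7 (w): row=1 col=10 char='r'

Answer: 1,10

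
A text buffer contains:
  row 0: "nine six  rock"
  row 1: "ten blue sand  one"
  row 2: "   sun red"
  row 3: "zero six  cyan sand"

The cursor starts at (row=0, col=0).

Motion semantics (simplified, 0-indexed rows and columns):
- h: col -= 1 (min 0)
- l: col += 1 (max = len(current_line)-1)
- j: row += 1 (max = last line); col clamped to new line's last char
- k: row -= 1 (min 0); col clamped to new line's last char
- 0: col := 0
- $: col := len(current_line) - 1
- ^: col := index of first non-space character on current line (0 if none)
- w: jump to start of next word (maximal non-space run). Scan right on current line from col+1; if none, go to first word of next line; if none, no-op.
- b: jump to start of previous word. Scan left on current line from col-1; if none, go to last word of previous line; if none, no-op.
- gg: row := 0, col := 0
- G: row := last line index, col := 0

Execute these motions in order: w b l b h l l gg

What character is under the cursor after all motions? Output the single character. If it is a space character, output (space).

Answer: n

Derivation:
After 1 (w): row=0 col=5 char='s'
After 2 (b): row=0 col=0 char='n'
After 3 (l): row=0 col=1 char='i'
After 4 (b): row=0 col=0 char='n'
After 5 (h): row=0 col=0 char='n'
After 6 (l): row=0 col=1 char='i'
After 7 (l): row=0 col=2 char='n'
After 8 (gg): row=0 col=0 char='n'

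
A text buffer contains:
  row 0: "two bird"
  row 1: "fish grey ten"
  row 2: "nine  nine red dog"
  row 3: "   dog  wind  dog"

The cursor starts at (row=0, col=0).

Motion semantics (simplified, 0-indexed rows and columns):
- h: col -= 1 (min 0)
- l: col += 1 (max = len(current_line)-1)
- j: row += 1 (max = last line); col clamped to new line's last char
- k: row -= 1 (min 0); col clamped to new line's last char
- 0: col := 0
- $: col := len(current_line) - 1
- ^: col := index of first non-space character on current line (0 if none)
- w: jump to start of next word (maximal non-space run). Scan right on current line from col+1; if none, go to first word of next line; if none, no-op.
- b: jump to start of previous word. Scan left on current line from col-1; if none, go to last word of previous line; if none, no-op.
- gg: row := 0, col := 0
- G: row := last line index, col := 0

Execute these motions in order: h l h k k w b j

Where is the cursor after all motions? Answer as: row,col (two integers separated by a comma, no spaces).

Answer: 1,0

Derivation:
After 1 (h): row=0 col=0 char='t'
After 2 (l): row=0 col=1 char='w'
After 3 (h): row=0 col=0 char='t'
After 4 (k): row=0 col=0 char='t'
After 5 (k): row=0 col=0 char='t'
After 6 (w): row=0 col=4 char='b'
After 7 (b): row=0 col=0 char='t'
After 8 (j): row=1 col=0 char='f'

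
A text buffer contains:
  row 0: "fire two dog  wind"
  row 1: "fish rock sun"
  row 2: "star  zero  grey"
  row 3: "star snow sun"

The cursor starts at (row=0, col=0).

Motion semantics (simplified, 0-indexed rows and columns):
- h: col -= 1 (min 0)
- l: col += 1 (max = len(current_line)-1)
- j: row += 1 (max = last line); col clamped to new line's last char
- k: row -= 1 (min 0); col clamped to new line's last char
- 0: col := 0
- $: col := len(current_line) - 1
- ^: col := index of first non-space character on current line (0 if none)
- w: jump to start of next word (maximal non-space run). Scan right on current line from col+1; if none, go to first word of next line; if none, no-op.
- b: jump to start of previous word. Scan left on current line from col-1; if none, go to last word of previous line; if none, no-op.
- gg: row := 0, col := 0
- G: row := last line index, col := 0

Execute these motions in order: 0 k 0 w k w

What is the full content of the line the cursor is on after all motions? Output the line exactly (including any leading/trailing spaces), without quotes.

Answer: fire two dog  wind

Derivation:
After 1 (0): row=0 col=0 char='f'
After 2 (k): row=0 col=0 char='f'
After 3 (0): row=0 col=0 char='f'
After 4 (w): row=0 col=5 char='t'
After 5 (k): row=0 col=5 char='t'
After 6 (w): row=0 col=9 char='d'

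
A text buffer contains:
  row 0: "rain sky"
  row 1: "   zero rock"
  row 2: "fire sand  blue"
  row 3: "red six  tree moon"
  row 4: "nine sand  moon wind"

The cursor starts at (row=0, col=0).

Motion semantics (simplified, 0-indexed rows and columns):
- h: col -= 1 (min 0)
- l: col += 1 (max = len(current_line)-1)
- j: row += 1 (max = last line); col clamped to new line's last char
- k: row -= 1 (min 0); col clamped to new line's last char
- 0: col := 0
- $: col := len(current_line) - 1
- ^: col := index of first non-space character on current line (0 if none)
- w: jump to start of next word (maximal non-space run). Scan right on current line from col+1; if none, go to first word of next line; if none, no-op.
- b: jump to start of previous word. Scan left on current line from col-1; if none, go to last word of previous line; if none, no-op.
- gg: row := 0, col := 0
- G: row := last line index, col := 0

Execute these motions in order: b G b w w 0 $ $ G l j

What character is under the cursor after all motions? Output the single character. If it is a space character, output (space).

Answer: i

Derivation:
After 1 (b): row=0 col=0 char='r'
After 2 (G): row=4 col=0 char='n'
After 3 (b): row=3 col=14 char='m'
After 4 (w): row=4 col=0 char='n'
After 5 (w): row=4 col=5 char='s'
After 6 (0): row=4 col=0 char='n'
After 7 ($): row=4 col=19 char='d'
After 8 ($): row=4 col=19 char='d'
After 9 (G): row=4 col=0 char='n'
After 10 (l): row=4 col=1 char='i'
After 11 (j): row=4 col=1 char='i'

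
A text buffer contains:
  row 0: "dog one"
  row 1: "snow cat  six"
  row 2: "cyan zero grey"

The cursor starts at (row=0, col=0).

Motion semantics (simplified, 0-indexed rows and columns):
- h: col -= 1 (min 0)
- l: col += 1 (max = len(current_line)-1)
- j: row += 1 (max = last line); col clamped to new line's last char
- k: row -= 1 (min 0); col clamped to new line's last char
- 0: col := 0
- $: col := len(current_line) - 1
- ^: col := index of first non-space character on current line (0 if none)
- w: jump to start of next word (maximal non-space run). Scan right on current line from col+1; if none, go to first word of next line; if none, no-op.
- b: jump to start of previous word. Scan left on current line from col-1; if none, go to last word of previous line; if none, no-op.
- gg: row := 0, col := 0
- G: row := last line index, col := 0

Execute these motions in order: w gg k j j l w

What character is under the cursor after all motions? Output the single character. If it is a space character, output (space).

Answer: z

Derivation:
After 1 (w): row=0 col=4 char='o'
After 2 (gg): row=0 col=0 char='d'
After 3 (k): row=0 col=0 char='d'
After 4 (j): row=1 col=0 char='s'
After 5 (j): row=2 col=0 char='c'
After 6 (l): row=2 col=1 char='y'
After 7 (w): row=2 col=5 char='z'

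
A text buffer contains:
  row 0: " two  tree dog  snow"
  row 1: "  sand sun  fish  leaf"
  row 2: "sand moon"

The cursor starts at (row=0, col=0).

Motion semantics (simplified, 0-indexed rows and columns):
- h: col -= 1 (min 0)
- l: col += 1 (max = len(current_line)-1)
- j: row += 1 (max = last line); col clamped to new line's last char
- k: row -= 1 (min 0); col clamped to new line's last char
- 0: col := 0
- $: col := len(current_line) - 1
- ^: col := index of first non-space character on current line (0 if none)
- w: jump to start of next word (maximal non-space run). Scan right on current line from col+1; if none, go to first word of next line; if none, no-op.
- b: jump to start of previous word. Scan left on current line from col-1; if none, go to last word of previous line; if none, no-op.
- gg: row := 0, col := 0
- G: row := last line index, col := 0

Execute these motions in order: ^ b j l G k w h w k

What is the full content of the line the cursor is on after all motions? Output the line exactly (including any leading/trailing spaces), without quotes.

Answer:  two  tree dog  snow

Derivation:
After 1 (^): row=0 col=1 char='t'
After 2 (b): row=0 col=1 char='t'
After 3 (j): row=1 col=1 char='_'
After 4 (l): row=1 col=2 char='s'
After 5 (G): row=2 col=0 char='s'
After 6 (k): row=1 col=0 char='_'
After 7 (w): row=1 col=2 char='s'
After 8 (h): row=1 col=1 char='_'
After 9 (w): row=1 col=2 char='s'
After 10 (k): row=0 col=2 char='w'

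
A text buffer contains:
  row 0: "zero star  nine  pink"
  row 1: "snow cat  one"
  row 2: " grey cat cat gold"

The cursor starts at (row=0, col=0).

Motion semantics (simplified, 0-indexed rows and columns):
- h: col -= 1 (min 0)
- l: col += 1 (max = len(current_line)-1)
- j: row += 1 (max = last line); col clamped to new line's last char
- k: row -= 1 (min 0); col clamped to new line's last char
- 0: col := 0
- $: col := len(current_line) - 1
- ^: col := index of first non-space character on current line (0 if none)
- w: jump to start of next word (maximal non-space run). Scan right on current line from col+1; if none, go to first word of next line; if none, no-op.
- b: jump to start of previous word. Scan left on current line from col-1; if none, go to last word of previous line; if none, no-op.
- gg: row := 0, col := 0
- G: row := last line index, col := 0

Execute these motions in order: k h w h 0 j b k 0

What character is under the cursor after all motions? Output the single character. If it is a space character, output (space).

Answer: z

Derivation:
After 1 (k): row=0 col=0 char='z'
After 2 (h): row=0 col=0 char='z'
After 3 (w): row=0 col=5 char='s'
After 4 (h): row=0 col=4 char='_'
After 5 (0): row=0 col=0 char='z'
After 6 (j): row=1 col=0 char='s'
After 7 (b): row=0 col=17 char='p'
After 8 (k): row=0 col=17 char='p'
After 9 (0): row=0 col=0 char='z'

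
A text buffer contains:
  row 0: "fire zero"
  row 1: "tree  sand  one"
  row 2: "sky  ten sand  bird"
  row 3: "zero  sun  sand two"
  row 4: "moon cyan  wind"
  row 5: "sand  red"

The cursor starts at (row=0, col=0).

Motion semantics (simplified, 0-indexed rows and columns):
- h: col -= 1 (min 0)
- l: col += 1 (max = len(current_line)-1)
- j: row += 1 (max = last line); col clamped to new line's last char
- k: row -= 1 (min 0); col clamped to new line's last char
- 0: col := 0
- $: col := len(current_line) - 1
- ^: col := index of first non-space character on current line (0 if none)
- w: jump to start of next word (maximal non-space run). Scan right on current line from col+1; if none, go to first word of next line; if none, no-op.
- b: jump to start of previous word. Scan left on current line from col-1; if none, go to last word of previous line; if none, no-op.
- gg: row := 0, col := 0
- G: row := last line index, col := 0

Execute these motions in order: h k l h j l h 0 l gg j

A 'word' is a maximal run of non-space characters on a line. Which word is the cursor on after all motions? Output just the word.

After 1 (h): row=0 col=0 char='f'
After 2 (k): row=0 col=0 char='f'
After 3 (l): row=0 col=1 char='i'
After 4 (h): row=0 col=0 char='f'
After 5 (j): row=1 col=0 char='t'
After 6 (l): row=1 col=1 char='r'
After 7 (h): row=1 col=0 char='t'
After 8 (0): row=1 col=0 char='t'
After 9 (l): row=1 col=1 char='r'
After 10 (gg): row=0 col=0 char='f'
After 11 (j): row=1 col=0 char='t'

Answer: tree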